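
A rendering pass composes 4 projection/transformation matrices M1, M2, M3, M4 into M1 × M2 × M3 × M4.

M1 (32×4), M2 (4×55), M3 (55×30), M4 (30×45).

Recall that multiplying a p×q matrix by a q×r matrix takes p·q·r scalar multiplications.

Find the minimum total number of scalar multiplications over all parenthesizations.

17760

Adjacent pairs: M1M2 = 32·4·55 = 7040; M2M3 = 4·55·30 = 6600; M3M4 = 55·30·45 = 74250.
Length 3: M1..M3: k=1: 0+6600+32·4·30=10440; k=2: 7040+0+32·55·30=59840 → min 10440 | M2..M4: k=2: 0+74250+4·55·45=84150; k=3: 6600+0+4·30·45=12000 → min 12000.
Length 4: M1..M4: k=1: 0+12000+32·4·45=17760; k=2: 7040+74250+32·55·45=160490; k=3: 10440+0+32·30·45=53640 → min 17760.
Optimal order: (M1 × ((M2 × M3) × M4)) with cost 17760.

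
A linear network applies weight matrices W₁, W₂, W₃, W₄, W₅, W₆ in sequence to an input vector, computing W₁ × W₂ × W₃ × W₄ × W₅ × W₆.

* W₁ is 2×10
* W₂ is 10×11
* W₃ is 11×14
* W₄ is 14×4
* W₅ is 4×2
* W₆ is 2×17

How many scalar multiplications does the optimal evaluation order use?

724

Adjacent pairs: W₁W₂ = 2·10·11 = 220; W₂W₃ = 10·11·14 = 1540; W₃W₄ = 11·14·4 = 616; W₄W₅ = 14·4·2 = 112; W₅W₆ = 4·2·17 = 136.
Length 3: W₁..W₃: k=1: 0+1540+2·10·14=1820; k=2: 220+0+2·11·14=528 → min 528 | W₂..W₄: k=2: 0+616+10·11·4=1056; k=3: 1540+0+10·14·4=2100 → min 1056 | W₃..W₅: k=3: 0+112+11·14·2=420; k=4: 616+0+11·4·2=704 → min 420 | W₄..W₆: k=4: 0+136+14·4·17=1088; k=5: 112+0+14·2·17=588 → min 588.
Length 4: W₁..W₄: k=1: 0+1056+2·10·4=1136; k=2: 220+616+2·11·4=924; k=3: 528+0+2·14·4=640 → min 640 | W₂..W₅: k=2: 0+420+10·11·2=640; k=3: 1540+112+10·14·2=1932; k=4: 1056+0+10·4·2=1136 → min 640 | W₃..W₆: k=3: 0+588+11·14·17=3206; k=4: 616+136+11·4·17=1500; k=5: 420+0+11·2·17=794 → min 794.
Length 5: W₁..W₅: k=1: 0+640+2·10·2=680; k=2: 220+420+2·11·2=684; k=3: 528+112+2·14·2=696; k=4: 640+0+2·4·2=656 → min 656 | W₂..W₆: k=2: 0+794+10·11·17=2664; k=3: 1540+588+10·14·17=4508; k=4: 1056+136+10·4·17=1872; k=5: 640+0+10·2·17=980 → min 980.
Length 6: W₁..W₆: k=1: 0+980+2·10·17=1320; k=2: 220+794+2·11·17=1388; k=3: 528+588+2·14·17=1592; k=4: 640+136+2·4·17=912; k=5: 656+0+2·2·17=724 → min 724.
Optimal order: (((((W₁ × W₂) × W₃) × W₄) × W₅) × W₆) with cost 724.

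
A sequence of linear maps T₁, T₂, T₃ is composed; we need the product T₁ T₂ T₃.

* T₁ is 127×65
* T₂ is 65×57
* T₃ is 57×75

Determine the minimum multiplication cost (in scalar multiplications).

897000

Order (T₁ (T₂ T₃)): (T₂ T₃): 65×57 by 57×75 → 65×75, cost 65·57·75 = 277875; (T₁ (T₂ T₃)): 127×65 by 65×75 → 127×75, cost 127·65·75 = 619125; cumulative 897000. Total 897000.
Order ((T₁ T₂) T₃): (T₁ T₂): 127×65 by 65×57 → 127×57, cost 127·65·57 = 470535; ((T₁ T₂) T₃): 127×57 by 57×75 → 127×75, cost 127·57·75 = 542925; cumulative 1013460. Total 1013460.
Minimum: 897000.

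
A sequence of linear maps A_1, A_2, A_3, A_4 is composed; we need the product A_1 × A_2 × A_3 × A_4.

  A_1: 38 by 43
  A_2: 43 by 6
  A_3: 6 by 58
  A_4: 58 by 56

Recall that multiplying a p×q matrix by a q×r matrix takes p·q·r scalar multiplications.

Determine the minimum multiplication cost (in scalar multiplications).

42060

Adjacent pairs: A_1A_2 = 38·43·6 = 9804; A_2A_3 = 43·6·58 = 14964; A_3A_4 = 6·58·56 = 19488.
Length 3: A_1..A_3: k=1: 0+14964+38·43·58=109736; k=2: 9804+0+38·6·58=23028 → min 23028 | A_2..A_4: k=2: 0+19488+43·6·56=33936; k=3: 14964+0+43·58·56=154628 → min 33936.
Length 4: A_1..A_4: k=1: 0+33936+38·43·56=125440; k=2: 9804+19488+38·6·56=42060; k=3: 23028+0+38·58·56=146452 → min 42060.
Optimal order: ((A_1 × A_2) × (A_3 × A_4)) with cost 42060.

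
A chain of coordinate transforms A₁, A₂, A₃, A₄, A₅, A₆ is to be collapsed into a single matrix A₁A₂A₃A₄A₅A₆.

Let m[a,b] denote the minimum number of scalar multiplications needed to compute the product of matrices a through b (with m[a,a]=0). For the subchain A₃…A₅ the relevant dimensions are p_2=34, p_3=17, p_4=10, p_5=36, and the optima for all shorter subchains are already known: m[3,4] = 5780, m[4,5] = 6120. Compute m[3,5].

18020

m[3,5] = min over k∈[3,4] of m[3,k]+m[k+1,5]+p_{2}·p_k·p_{5}.
k=3: 0 + 6120 + 34·17·36 = 26928; k=4: 5780 + 0 + 34·10·36 = 18020.
Minimum: 18020 at k=4.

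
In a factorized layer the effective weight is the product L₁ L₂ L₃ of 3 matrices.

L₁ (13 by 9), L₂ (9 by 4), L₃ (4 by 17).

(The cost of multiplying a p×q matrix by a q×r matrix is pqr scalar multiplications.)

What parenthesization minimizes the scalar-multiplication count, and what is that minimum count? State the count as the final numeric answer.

1352

(L₁ (L₂ L₃)): cost 2601.
((L₁ L₂) L₃): cost 1352.
Optimal: ((L₁ L₂) L₃) with cost 1352.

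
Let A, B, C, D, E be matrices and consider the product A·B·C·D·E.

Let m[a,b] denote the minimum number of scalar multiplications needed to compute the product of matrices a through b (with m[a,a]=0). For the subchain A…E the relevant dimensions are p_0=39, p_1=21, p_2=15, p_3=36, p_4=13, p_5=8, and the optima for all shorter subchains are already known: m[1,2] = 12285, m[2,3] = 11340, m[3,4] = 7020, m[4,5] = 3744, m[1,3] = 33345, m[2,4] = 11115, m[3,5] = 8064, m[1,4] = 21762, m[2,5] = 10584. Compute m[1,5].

m[1,5] = min over k∈[1,4] of m[1,k]+m[k+1,5]+p_{0}·p_k·p_{5}.
k=1: 0 + 10584 + 39·21·8 = 17136; k=2: 12285 + 8064 + 39·15·8 = 25029; k=3: 33345 + 3744 + 39·36·8 = 48321; k=4: 21762 + 0 + 39·13·8 = 25818.
Minimum: 17136 at k=1.

17136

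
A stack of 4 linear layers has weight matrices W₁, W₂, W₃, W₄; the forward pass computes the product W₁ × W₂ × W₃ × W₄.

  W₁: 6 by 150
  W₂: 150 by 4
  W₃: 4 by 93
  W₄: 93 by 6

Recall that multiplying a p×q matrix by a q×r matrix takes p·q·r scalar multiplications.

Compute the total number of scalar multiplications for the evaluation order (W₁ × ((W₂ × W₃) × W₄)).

144900

(W₂ × W₃): 150×4 by 4×93 → 150×93, cost 150·4·93 = 55800
((W₂ × W₃) × W₄): 150×93 by 93×6 → 150×6, cost 150·93·6 = 83700; cumulative 139500
(W₁ × ((W₂ × W₃) × W₄)): 6×150 by 150×6 → 6×6, cost 6·150·6 = 5400; cumulative 144900
Total: 144900 scalar multiplications.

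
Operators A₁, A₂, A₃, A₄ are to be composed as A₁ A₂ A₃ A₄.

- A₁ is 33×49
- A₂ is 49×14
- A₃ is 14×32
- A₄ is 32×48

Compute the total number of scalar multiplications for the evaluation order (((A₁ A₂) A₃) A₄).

(A₁ A₂): 33×49 by 49×14 → 33×14, cost 33·49·14 = 22638
((A₁ A₂) A₃): 33×14 by 14×32 → 33×32, cost 33·14·32 = 14784; cumulative 37422
(((A₁ A₂) A₃) A₄): 33×32 by 32×48 → 33×48, cost 33·32·48 = 50688; cumulative 88110
Total: 88110 scalar multiplications.

88110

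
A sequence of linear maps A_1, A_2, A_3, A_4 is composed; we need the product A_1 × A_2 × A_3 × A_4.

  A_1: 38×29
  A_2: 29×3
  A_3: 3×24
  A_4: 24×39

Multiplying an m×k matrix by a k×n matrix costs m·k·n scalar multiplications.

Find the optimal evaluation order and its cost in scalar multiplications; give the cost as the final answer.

10560

Adjacent pairs: A_1A_2 = 38·29·3 = 3306; A_2A_3 = 29·3·24 = 2088; A_3A_4 = 3·24·39 = 2808.
Length 3: A_1..A_3: k=1: 0+2088+38·29·24=28536; k=2: 3306+0+38·3·24=6042 → min 6042 | A_2..A_4: k=2: 0+2808+29·3·39=6201; k=3: 2088+0+29·24·39=29232 → min 6201.
Length 4: A_1..A_4: k=1: 0+6201+38·29·39=49179; k=2: 3306+2808+38·3·39=10560; k=3: 6042+0+38·24·39=41610 → min 10560.
Optimal parenthesization: ((A_1 × A_2) × (A_3 × A_4)) with cost 10560.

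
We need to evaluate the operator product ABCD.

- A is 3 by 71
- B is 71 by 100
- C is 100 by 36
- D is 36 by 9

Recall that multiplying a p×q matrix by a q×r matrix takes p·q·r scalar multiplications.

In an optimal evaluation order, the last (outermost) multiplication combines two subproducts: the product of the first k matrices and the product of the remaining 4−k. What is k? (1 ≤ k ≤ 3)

3

Adjacent pairs: AB = 3·71·100 = 21300; BC = 71·100·36 = 255600; CD = 100·36·9 = 32400.
Length 3: A..C: k=1: 0+255600+3·71·36=263268; k=2: 21300+0+3·100·36=32100 → min 32100 | B..D: k=2: 0+32400+71·100·9=96300; k=3: 255600+0+71·36·9=278604 → min 96300.
Top-level splits: k=1: (A..A)·(B..D) → 0+96300+3·71·9 = 98217; k=2: (A..B)·(C..D) → 21300+32400+3·100·9 = 56400; k=3: (A..C)·(D..D) → 32100+0+3·36·9 = 33072.
Best split is after C, i.e. k = 3.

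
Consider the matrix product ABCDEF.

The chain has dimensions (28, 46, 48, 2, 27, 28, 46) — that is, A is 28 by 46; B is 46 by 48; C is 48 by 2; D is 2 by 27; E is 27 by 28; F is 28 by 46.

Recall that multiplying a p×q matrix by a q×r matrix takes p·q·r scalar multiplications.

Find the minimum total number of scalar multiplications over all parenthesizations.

13656

Adjacent pairs: AB = 28·46·48 = 61824; BC = 46·48·2 = 4416; CD = 48·2·27 = 2592; DE = 2·27·28 = 1512; EF = 27·28·46 = 34776.
Length 3: A..C: k=1: 0+4416+28·46·2=6992; k=2: 61824+0+28·48·2=64512 → min 6992 | B..D: k=2: 0+2592+46·48·27=62208; k=3: 4416+0+46·2·27=6900 → min 6900 | C..E: k=3: 0+1512+48·2·28=4200; k=4: 2592+0+48·27·28=38880 → min 4200 | D..F: k=4: 0+34776+2·27·46=37260; k=5: 1512+0+2·28·46=4088 → min 4088.
Length 4: A..D: k=1: 0+6900+28·46·27=41676; k=2: 61824+2592+28·48·27=100704; k=3: 6992+0+28·2·27=8504 → min 8504 | B..E: k=2: 0+4200+46·48·28=66024; k=3: 4416+1512+46·2·28=8504; k=4: 6900+0+46·27·28=41676 → min 8504 | C..F: k=3: 0+4088+48·2·46=8504; k=4: 2592+34776+48·27·46=96984; k=5: 4200+0+48·28·46=66024 → min 8504.
Length 5: A..E: k=1: 0+8504+28·46·28=44568; k=2: 61824+4200+28·48·28=103656; k=3: 6992+1512+28·2·28=10072; k=4: 8504+0+28·27·28=29672 → min 10072 | B..F: k=2: 0+8504+46·48·46=110072; k=3: 4416+4088+46·2·46=12736; k=4: 6900+34776+46·27·46=98808; k=5: 8504+0+46·28·46=67752 → min 12736.
Length 6: A..F: k=1: 0+12736+28·46·46=71984; k=2: 61824+8504+28·48·46=132152; k=3: 6992+4088+28·2·46=13656; k=4: 8504+34776+28·27·46=78056; k=5: 10072+0+28·28·46=46136 → min 13656.
Optimal order: ((A(BC))((DE)F)) with cost 13656.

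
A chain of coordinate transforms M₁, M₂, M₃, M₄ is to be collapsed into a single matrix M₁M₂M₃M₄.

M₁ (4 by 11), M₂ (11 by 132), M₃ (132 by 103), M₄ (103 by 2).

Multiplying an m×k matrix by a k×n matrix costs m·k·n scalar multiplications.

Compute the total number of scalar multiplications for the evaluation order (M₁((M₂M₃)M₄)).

(M₂M₃): 11×132 by 132×103 → 11×103, cost 11·132·103 = 149556
((M₂M₃)M₄): 11×103 by 103×2 → 11×2, cost 11·103·2 = 2266; cumulative 151822
(M₁((M₂M₃)M₄)): 4×11 by 11×2 → 4×2, cost 4·11·2 = 88; cumulative 151910
Total: 151910 scalar multiplications.

151910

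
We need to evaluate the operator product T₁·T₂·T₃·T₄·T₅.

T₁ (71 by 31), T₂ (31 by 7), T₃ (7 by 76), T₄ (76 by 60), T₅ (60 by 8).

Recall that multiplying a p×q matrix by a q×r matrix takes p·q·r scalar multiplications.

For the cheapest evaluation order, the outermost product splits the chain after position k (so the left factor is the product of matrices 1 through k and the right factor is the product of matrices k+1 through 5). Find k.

Adjacent pairs: T₁T₂ = 71·31·7 = 15407; T₂T₃ = 31·7·76 = 16492; T₃T₄ = 7·76·60 = 31920; T₄T₅ = 76·60·8 = 36480.
Length 3: T₁..T₃: k=1: 0+16492+71·31·76=183768; k=2: 15407+0+71·7·76=53179 → min 53179 | T₂..T₄: k=2: 0+31920+31·7·60=44940; k=3: 16492+0+31·76·60=157852 → min 44940 | T₃..T₅: k=3: 0+36480+7·76·8=40736; k=4: 31920+0+7·60·8=35280 → min 35280.
Length 4: T₁..T₄: k=1: 0+44940+71·31·60=177000; k=2: 15407+31920+71·7·60=77147; k=3: 53179+0+71·76·60=376939 → min 77147 | T₂..T₅: k=2: 0+35280+31·7·8=37016; k=3: 16492+36480+31·76·8=71820; k=4: 44940+0+31·60·8=59820 → min 37016.
Top-level splits: k=1: (T₁..T₁)·(T₂..T₅) → 0+37016+71·31·8 = 54624; k=2: (T₁..T₂)·(T₃..T₅) → 15407+35280+71·7·8 = 54663; k=3: (T₁..T₃)·(T₄..T₅) → 53179+36480+71·76·8 = 132827; k=4: (T₁..T₄)·(T₅..T₅) → 77147+0+71·60·8 = 111227.
Best split is after T₁, i.e. k = 1.

1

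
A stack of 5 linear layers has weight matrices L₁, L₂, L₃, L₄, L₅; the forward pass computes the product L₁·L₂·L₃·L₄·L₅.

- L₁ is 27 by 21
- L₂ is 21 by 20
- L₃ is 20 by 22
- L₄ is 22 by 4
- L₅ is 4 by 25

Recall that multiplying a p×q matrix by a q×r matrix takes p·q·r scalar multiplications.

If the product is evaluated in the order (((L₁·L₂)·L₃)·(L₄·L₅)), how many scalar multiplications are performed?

40270

(L₁·L₂): 27×21 by 21×20 → 27×20, cost 27·21·20 = 11340
((L₁·L₂)·L₃): 27×20 by 20×22 → 27×22, cost 27·20·22 = 11880; cumulative 23220
(L₄·L₅): 22×4 by 4×25 → 22×25, cost 22·4·25 = 2200
(((L₁·L₂)·L₃)·(L₄·L₅)): 27×22 by 22×25 → 27×25, cost 27·22·25 = 14850; cumulative 40270
Total: 40270 scalar multiplications.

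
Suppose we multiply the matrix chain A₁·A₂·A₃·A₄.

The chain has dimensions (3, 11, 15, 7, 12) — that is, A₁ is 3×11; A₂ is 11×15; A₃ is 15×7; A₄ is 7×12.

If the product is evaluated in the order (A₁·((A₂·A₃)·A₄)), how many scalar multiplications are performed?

(A₂·A₃): 11×15 by 15×7 → 11×7, cost 11·15·7 = 1155
((A₂·A₃)·A₄): 11×7 by 7×12 → 11×12, cost 11·7·12 = 924; cumulative 2079
(A₁·((A₂·A₃)·A₄)): 3×11 by 11×12 → 3×12, cost 3·11·12 = 396; cumulative 2475
Total: 2475 scalar multiplications.

2475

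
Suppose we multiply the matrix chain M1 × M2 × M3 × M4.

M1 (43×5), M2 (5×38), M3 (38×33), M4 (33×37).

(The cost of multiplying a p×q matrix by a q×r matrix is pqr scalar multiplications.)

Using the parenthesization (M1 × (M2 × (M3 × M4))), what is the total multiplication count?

61383

(M3 × M4): 38×33 by 33×37 → 38×37, cost 38·33·37 = 46398
(M2 × (M3 × M4)): 5×38 by 38×37 → 5×37, cost 5·38·37 = 7030; cumulative 53428
(M1 × (M2 × (M3 × M4))): 43×5 by 5×37 → 43×37, cost 43·5·37 = 7955; cumulative 61383
Total: 61383 scalar multiplications.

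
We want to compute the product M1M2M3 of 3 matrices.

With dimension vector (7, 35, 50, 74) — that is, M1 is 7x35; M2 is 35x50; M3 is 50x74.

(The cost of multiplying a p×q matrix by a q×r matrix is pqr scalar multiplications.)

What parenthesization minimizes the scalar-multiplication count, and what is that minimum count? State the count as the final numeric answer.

38150

(M1(M2M3)): cost 147630.
((M1M2)M3): cost 38150.
Optimal: ((M1M2)M3) with cost 38150.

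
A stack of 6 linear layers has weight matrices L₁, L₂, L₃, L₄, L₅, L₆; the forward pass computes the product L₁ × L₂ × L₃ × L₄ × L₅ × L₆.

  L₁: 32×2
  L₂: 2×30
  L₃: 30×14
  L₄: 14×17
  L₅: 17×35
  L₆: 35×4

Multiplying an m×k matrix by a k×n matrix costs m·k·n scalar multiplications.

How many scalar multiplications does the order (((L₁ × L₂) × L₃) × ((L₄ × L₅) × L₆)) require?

27442

(L₁ × L₂): 32×2 by 2×30 → 32×30, cost 32·2·30 = 1920
((L₁ × L₂) × L₃): 32×30 by 30×14 → 32×14, cost 32·30·14 = 13440; cumulative 15360
(L₄ × L₅): 14×17 by 17×35 → 14×35, cost 14·17·35 = 8330
((L₄ × L₅) × L₆): 14×35 by 35×4 → 14×4, cost 14·35·4 = 1960; cumulative 10290
(((L₁ × L₂) × L₃) × ((L₄ × L₅) × L₆)): 32×14 by 14×4 → 32×4, cost 32·14·4 = 1792; cumulative 27442
Total: 27442 scalar multiplications.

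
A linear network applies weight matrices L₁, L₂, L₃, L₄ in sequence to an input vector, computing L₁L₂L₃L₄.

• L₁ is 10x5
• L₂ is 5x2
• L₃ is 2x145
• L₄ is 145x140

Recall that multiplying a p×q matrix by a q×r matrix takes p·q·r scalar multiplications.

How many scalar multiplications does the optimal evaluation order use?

Adjacent pairs: L₁L₂ = 10·5·2 = 100; L₂L₃ = 5·2·145 = 1450; L₃L₄ = 2·145·140 = 40600.
Length 3: L₁..L₃: k=1: 0+1450+10·5·145=8700; k=2: 100+0+10·2·145=3000 → min 3000 | L₂..L₄: k=2: 0+40600+5·2·140=42000; k=3: 1450+0+5·145·140=102950 → min 42000.
Length 4: L₁..L₄: k=1: 0+42000+10·5·140=49000; k=2: 100+40600+10·2·140=43500; k=3: 3000+0+10·145·140=206000 → min 43500.
Optimal order: ((L₁L₂)(L₃L₄)) with cost 43500.

43500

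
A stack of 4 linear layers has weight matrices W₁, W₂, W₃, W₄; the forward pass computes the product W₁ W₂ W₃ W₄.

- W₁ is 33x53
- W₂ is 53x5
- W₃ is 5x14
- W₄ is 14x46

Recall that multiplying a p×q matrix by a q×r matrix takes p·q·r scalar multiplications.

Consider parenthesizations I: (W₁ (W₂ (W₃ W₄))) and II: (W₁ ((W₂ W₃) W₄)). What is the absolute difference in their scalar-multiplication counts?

Order I = (W₁ (W₂ (W₃ W₄))): (W₃ W₄): 5×14 by 14×46 → 5×46, cost 5·14·46 = 3220; (W₂ (W₃ W₄)): 53×5 by 5×46 → 53×46, cost 53·5·46 = 12190; cumulative 15410; (W₁ (W₂ (W₃ W₄))): 33×53 by 53×46 → 33×46, cost 33·53·46 = 80454; cumulative 95864. Total 95864.
Order II = (W₁ ((W₂ W₃) W₄)): (W₂ W₃): 53×5 by 5×14 → 53×14, cost 53·5·14 = 3710; ((W₂ W₃) W₄): 53×14 by 14×46 → 53×46, cost 53·14·46 = 34132; cumulative 37842; (W₁ ((W₂ W₃) W₄)): 33×53 by 53×46 → 33×46, cost 33·53·46 = 80454; cumulative 118296. Total 118296.
Difference: |95864 − 118296| = 22432.

22432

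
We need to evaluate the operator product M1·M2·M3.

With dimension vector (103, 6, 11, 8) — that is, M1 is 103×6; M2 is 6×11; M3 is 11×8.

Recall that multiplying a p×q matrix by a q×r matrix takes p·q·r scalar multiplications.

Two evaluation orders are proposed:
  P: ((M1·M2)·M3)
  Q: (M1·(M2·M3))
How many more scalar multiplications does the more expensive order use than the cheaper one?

10390

Order P = ((M1·M2)·M3): (M1·M2): 103×6 by 6×11 → 103×11, cost 103·6·11 = 6798; ((M1·M2)·M3): 103×11 by 11×8 → 103×8, cost 103·11·8 = 9064; cumulative 15862. Total 15862.
Order Q = (M1·(M2·M3)): (M2·M3): 6×11 by 11×8 → 6×8, cost 6·11·8 = 528; (M1·(M2·M3)): 103×6 by 6×8 → 103×8, cost 103·6·8 = 4944; cumulative 5472. Total 5472.
Difference: |15862 − 5472| = 10390.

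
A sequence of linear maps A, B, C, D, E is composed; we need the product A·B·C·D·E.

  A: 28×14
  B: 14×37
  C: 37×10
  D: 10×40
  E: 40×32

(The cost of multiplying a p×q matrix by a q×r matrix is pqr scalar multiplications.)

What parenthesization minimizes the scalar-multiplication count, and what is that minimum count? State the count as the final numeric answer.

30860

Adjacent pairs: AB = 28·14·37 = 14504; BC = 14·37·10 = 5180; CD = 37·10·40 = 14800; DE = 10·40·32 = 12800.
Length 3: A..C: k=1: 0+5180+28·14·10=9100; k=2: 14504+0+28·37·10=24864 → min 9100 | B..D: k=2: 0+14800+14·37·40=35520; k=3: 5180+0+14·10·40=10780 → min 10780 | C..E: k=3: 0+12800+37·10·32=24640; k=4: 14800+0+37·40·32=62160 → min 24640.
Length 4: A..D: k=1: 0+10780+28·14·40=26460; k=2: 14504+14800+28·37·40=70744; k=3: 9100+0+28·10·40=20300 → min 20300 | B..E: k=2: 0+24640+14·37·32=41216; k=3: 5180+12800+14·10·32=22460; k=4: 10780+0+14·40·32=28700 → min 22460.
Length 5: A..E: k=1: 0+22460+28·14·32=35004; k=2: 14504+24640+28·37·32=72296; k=3: 9100+12800+28·10·32=30860; k=4: 20300+0+28·40·32=56140 → min 30860.
Optimal parenthesization: ((A·(B·C))·(D·E)) with cost 30860.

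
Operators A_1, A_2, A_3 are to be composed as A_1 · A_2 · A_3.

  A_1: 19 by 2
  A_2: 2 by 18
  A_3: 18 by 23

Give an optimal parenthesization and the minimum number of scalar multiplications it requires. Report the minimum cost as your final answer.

(A_1 · (A_2 · A_3)): cost 1702.
((A_1 · A_2) · A_3): cost 8550.
Optimal: (A_1 · (A_2 · A_3)) with cost 1702.

1702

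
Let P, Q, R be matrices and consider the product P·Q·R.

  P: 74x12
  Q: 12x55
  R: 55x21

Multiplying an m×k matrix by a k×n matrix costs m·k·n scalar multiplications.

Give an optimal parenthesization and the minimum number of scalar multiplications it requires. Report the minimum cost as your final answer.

(P·(Q·R)): cost 32508.
((P·Q)·R): cost 134310.
Optimal: (P·(Q·R)) with cost 32508.

32508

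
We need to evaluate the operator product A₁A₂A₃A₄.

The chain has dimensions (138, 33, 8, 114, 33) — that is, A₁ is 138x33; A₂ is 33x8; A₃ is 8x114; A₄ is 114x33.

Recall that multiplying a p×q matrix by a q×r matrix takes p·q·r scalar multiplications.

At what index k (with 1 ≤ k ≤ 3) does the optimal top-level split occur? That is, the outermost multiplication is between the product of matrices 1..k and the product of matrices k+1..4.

2

Adjacent pairs: A₁A₂ = 138·33·8 = 36432; A₂A₃ = 33·8·114 = 30096; A₃A₄ = 8·114·33 = 30096.
Length 3: A₁..A₃: k=1: 0+30096+138·33·114=549252; k=2: 36432+0+138·8·114=162288 → min 162288 | A₂..A₄: k=2: 0+30096+33·8·33=38808; k=3: 30096+0+33·114·33=154242 → min 38808.
Top-level splits: k=1: (A₁..A₁)·(A₂..A₄) → 0+38808+138·33·33 = 189090; k=2: (A₁..A₂)·(A₃..A₄) → 36432+30096+138·8·33 = 102960; k=3: (A₁..A₃)·(A₄..A₄) → 162288+0+138·114·33 = 681444.
Best split is after A₂, i.e. k = 2.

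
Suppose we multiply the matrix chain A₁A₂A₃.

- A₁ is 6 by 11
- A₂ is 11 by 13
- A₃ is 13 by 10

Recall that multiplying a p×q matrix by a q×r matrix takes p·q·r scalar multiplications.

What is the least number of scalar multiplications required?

1638

Order (A₁(A₂A₃)): (A₂A₃): 11×13 by 13×10 → 11×10, cost 11·13·10 = 1430; (A₁(A₂A₃)): 6×11 by 11×10 → 6×10, cost 6·11·10 = 660; cumulative 2090. Total 2090.
Order ((A₁A₂)A₃): (A₁A₂): 6×11 by 11×13 → 6×13, cost 6·11·13 = 858; ((A₁A₂)A₃): 6×13 by 13×10 → 6×10, cost 6·13·10 = 780; cumulative 1638. Total 1638.
Minimum: 1638.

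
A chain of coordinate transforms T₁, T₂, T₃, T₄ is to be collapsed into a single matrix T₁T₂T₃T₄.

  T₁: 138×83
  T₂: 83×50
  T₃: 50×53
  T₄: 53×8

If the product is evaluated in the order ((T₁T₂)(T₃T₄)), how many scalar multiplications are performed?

(T₁T₂): 138×83 by 83×50 → 138×50, cost 138·83·50 = 572700
(T₃T₄): 50×53 by 53×8 → 50×8, cost 50·53·8 = 21200
((T₁T₂)(T₃T₄)): 138×50 by 50×8 → 138×8, cost 138·50·8 = 55200; cumulative 649100
Total: 649100 scalar multiplications.

649100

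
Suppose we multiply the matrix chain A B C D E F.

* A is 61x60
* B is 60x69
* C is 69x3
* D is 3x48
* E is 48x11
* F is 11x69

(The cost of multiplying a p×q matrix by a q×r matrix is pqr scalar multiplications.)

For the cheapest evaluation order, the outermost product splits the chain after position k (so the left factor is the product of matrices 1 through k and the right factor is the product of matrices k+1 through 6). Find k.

3

Adjacent pairs: AB = 61·60·69 = 252540; BC = 60·69·3 = 12420; CD = 69·3·48 = 9936; DE = 3·48·11 = 1584; EF = 48·11·69 = 36432.
Length 3: A..C: k=1: 0+12420+61·60·3=23400; k=2: 252540+0+61·69·3=265167 → min 23400 | B..D: k=2: 0+9936+60·69·48=208656; k=3: 12420+0+60·3·48=21060 → min 21060 | C..E: k=3: 0+1584+69·3·11=3861; k=4: 9936+0+69·48·11=46368 → min 3861 | D..F: k=4: 0+36432+3·48·69=46368; k=5: 1584+0+3·11·69=3861 → min 3861.
Length 4: A..D: k=1: 0+21060+61·60·48=196740; k=2: 252540+9936+61·69·48=464508; k=3: 23400+0+61·3·48=32184 → min 32184 | B..E: k=2: 0+3861+60·69·11=49401; k=3: 12420+1584+60·3·11=15984; k=4: 21060+0+60·48·11=52740 → min 15984 | C..F: k=3: 0+3861+69·3·69=18144; k=4: 9936+36432+69·48·69=274896; k=5: 3861+0+69·11·69=56232 → min 18144.
Length 5: A..E: k=1: 0+15984+61·60·11=56244; k=2: 252540+3861+61·69·11=302700; k=3: 23400+1584+61·3·11=26997; k=4: 32184+0+61·48·11=64392 → min 26997 | B..F: k=2: 0+18144+60·69·69=303804; k=3: 12420+3861+60·3·69=28701; k=4: 21060+36432+60·48·69=256212; k=5: 15984+0+60·11·69=61524 → min 28701.
Top-level splits: k=1: (A..A)·(B..F) → 0+28701+61·60·69 = 281241; k=2: (A..B)·(C..F) → 252540+18144+61·69·69 = 561105; k=3: (A..C)·(D..F) → 23400+3861+61·3·69 = 39888; k=4: (A..D)·(E..F) → 32184+36432+61·48·69 = 270648; k=5: (A..E)·(F..F) → 26997+0+61·11·69 = 73296.
Best split is after C, i.e. k = 3.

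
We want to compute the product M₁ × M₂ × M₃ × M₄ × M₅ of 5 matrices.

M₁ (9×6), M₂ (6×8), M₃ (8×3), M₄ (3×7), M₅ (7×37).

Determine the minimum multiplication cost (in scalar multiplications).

2082

Adjacent pairs: M₁M₂ = 9·6·8 = 432; M₂M₃ = 6·8·3 = 144; M₃M₄ = 8·3·7 = 168; M₄M₅ = 3·7·37 = 777.
Length 3: M₁..M₃: k=1: 0+144+9·6·3=306; k=2: 432+0+9·8·3=648 → min 306 | M₂..M₄: k=2: 0+168+6·8·7=504; k=3: 144+0+6·3·7=270 → min 270 | M₃..M₅: k=3: 0+777+8·3·37=1665; k=4: 168+0+8·7·37=2240 → min 1665.
Length 4: M₁..M₄: k=1: 0+270+9·6·7=648; k=2: 432+168+9·8·7=1104; k=3: 306+0+9·3·7=495 → min 495 | M₂..M₅: k=2: 0+1665+6·8·37=3441; k=3: 144+777+6·3·37=1587; k=4: 270+0+6·7·37=1824 → min 1587.
Length 5: M₁..M₅: k=1: 0+1587+9·6·37=3585; k=2: 432+1665+9·8·37=4761; k=3: 306+777+9·3·37=2082; k=4: 495+0+9·7·37=2826 → min 2082.
Optimal order: ((M₁ × (M₂ × M₃)) × (M₄ × M₅)) with cost 2082.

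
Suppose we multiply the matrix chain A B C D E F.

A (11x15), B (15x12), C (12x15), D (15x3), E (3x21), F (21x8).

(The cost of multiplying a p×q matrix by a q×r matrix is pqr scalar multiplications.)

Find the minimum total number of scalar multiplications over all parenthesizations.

2343

Adjacent pairs: AB = 11·15·12 = 1980; BC = 15·12·15 = 2700; CD = 12·15·3 = 540; DE = 15·3·21 = 945; EF = 3·21·8 = 504.
Length 3: A..C: k=1: 0+2700+11·15·15=5175; k=2: 1980+0+11·12·15=3960 → min 3960 | B..D: k=2: 0+540+15·12·3=1080; k=3: 2700+0+15·15·3=3375 → min 1080 | C..E: k=3: 0+945+12·15·21=4725; k=4: 540+0+12·3·21=1296 → min 1296 | D..F: k=4: 0+504+15·3·8=864; k=5: 945+0+15·21·8=3465 → min 864.
Length 4: A..D: k=1: 0+1080+11·15·3=1575; k=2: 1980+540+11·12·3=2916; k=3: 3960+0+11·15·3=4455 → min 1575 | B..E: k=2: 0+1296+15·12·21=5076; k=3: 2700+945+15·15·21=8370; k=4: 1080+0+15·3·21=2025 → min 2025 | C..F: k=3: 0+864+12·15·8=2304; k=4: 540+504+12·3·8=1332; k=5: 1296+0+12·21·8=3312 → min 1332.
Length 5: A..E: k=1: 0+2025+11·15·21=5490; k=2: 1980+1296+11·12·21=6048; k=3: 3960+945+11·15·21=8370; k=4: 1575+0+11·3·21=2268 → min 2268 | B..F: k=2: 0+1332+15·12·8=2772; k=3: 2700+864+15·15·8=5364; k=4: 1080+504+15·3·8=1944; k=5: 2025+0+15·21·8=4545 → min 1944.
Length 6: A..F: k=1: 0+1944+11·15·8=3264; k=2: 1980+1332+11·12·8=4368; k=3: 3960+864+11·15·8=6144; k=4: 1575+504+11·3·8=2343; k=5: 2268+0+11·21·8=4116 → min 2343.
Optimal order: ((A (B (C D))) (E F)) with cost 2343.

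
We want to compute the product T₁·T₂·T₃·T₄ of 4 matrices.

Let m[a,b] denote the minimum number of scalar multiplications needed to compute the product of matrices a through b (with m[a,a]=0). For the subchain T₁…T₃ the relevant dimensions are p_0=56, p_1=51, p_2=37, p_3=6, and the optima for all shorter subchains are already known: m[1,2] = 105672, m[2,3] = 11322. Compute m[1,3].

m[1,3] = min over k∈[1,2] of m[1,k]+m[k+1,3]+p_{0}·p_k·p_{3}.
k=1: 0 + 11322 + 56·51·6 = 28458; k=2: 105672 + 0 + 56·37·6 = 118104.
Minimum: 28458 at k=1.

28458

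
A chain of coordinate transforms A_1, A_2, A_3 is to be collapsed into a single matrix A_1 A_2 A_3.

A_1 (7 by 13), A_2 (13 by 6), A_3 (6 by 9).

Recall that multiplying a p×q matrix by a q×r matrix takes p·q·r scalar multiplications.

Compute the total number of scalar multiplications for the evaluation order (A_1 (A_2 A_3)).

(A_2 A_3): 13×6 by 6×9 → 13×9, cost 13·6·9 = 702
(A_1 (A_2 A_3)): 7×13 by 13×9 → 7×9, cost 7·13·9 = 819; cumulative 1521
Total: 1521 scalar multiplications.

1521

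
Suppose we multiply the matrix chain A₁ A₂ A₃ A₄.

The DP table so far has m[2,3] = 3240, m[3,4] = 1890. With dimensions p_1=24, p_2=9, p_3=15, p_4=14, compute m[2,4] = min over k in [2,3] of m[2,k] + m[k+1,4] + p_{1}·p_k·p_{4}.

4914

m[2,4] = min over k∈[2,3] of m[2,k]+m[k+1,4]+p_{1}·p_k·p_{4}.
k=2: 0 + 1890 + 24·9·14 = 4914; k=3: 3240 + 0 + 24·15·14 = 8280.
Minimum: 4914 at k=2.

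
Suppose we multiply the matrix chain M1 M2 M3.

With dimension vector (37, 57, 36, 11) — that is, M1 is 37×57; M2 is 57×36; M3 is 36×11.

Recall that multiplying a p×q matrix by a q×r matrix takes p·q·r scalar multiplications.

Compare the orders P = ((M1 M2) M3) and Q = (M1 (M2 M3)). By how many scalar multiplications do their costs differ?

Order P = ((M1 M2) M3): (M1 M2): 37×57 by 57×36 → 37×36, cost 37·57·36 = 75924; ((M1 M2) M3): 37×36 by 36×11 → 37×11, cost 37·36·11 = 14652; cumulative 90576. Total 90576.
Order Q = (M1 (M2 M3)): (M2 M3): 57×36 by 36×11 → 57×11, cost 57·36·11 = 22572; (M1 (M2 M3)): 37×57 by 57×11 → 37×11, cost 37·57·11 = 23199; cumulative 45771. Total 45771.
Difference: |90576 − 45771| = 44805.

44805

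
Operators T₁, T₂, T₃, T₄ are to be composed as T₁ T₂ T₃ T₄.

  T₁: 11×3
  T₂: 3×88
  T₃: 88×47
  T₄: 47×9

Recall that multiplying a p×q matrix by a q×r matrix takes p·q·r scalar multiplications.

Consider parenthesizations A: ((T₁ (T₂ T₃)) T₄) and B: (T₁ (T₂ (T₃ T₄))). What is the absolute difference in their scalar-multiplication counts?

21285

Order A = ((T₁ (T₂ T₃)) T₄): (T₂ T₃): 3×88 by 88×47 → 3×47, cost 3·88·47 = 12408; (T₁ (T₂ T₃)): 11×3 by 3×47 → 11×47, cost 11·3·47 = 1551; cumulative 13959; ((T₁ (T₂ T₃)) T₄): 11×47 by 47×9 → 11×9, cost 11·47·9 = 4653; cumulative 18612. Total 18612.
Order B = (T₁ (T₂ (T₃ T₄))): (T₃ T₄): 88×47 by 47×9 → 88×9, cost 88·47·9 = 37224; (T₂ (T₃ T₄)): 3×88 by 88×9 → 3×9, cost 3·88·9 = 2376; cumulative 39600; (T₁ (T₂ (T₃ T₄))): 11×3 by 3×9 → 11×9, cost 11·3·9 = 297; cumulative 39897. Total 39897.
Difference: |18612 − 39897| = 21285.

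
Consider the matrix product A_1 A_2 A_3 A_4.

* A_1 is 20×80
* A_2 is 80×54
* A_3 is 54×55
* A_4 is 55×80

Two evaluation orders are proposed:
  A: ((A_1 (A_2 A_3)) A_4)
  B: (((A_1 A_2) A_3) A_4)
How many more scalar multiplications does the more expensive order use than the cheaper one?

Order A = ((A_1 (A_2 A_3)) A_4): (A_2 A_3): 80×54 by 54×55 → 80×55, cost 80·54·55 = 237600; (A_1 (A_2 A_3)): 20×80 by 80×55 → 20×55, cost 20·80·55 = 88000; cumulative 325600; ((A_1 (A_2 A_3)) A_4): 20×55 by 55×80 → 20×80, cost 20·55·80 = 88000; cumulative 413600. Total 413600.
Order B = (((A_1 A_2) A_3) A_4): (A_1 A_2): 20×80 by 80×54 → 20×54, cost 20·80·54 = 86400; ((A_1 A_2) A_3): 20×54 by 54×55 → 20×55, cost 20·54·55 = 59400; cumulative 145800; (((A_1 A_2) A_3) A_4): 20×55 by 55×80 → 20×80, cost 20·55·80 = 88000; cumulative 233800. Total 233800.
Difference: |413600 − 233800| = 179800.

179800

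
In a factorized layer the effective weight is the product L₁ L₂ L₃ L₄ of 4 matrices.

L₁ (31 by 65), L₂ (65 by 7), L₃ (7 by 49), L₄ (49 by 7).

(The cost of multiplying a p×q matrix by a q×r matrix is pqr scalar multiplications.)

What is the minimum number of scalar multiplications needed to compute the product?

18025

Adjacent pairs: L₁L₂ = 31·65·7 = 14105; L₂L₃ = 65·7·49 = 22295; L₃L₄ = 7·49·7 = 2401.
Length 3: L₁..L₃: k=1: 0+22295+31·65·49=121030; k=2: 14105+0+31·7·49=24738 → min 24738 | L₂..L₄: k=2: 0+2401+65·7·7=5586; k=3: 22295+0+65·49·7=44590 → min 5586.
Length 4: L₁..L₄: k=1: 0+5586+31·65·7=19691; k=2: 14105+2401+31·7·7=18025; k=3: 24738+0+31·49·7=35371 → min 18025.
Optimal order: ((L₁ L₂) (L₃ L₄)) with cost 18025.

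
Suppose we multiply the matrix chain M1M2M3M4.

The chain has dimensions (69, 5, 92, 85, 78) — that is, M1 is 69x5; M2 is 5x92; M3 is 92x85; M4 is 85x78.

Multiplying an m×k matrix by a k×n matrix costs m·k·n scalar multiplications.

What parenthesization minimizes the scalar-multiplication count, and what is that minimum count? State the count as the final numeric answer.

Adjacent pairs: M1M2 = 69·5·92 = 31740; M2M3 = 5·92·85 = 39100; M3M4 = 92·85·78 = 609960.
Length 3: M1..M3: k=1: 0+39100+69·5·85=68425; k=2: 31740+0+69·92·85=571320 → min 68425 | M2..M4: k=2: 0+609960+5·92·78=645840; k=3: 39100+0+5·85·78=72250 → min 72250.
Length 4: M1..M4: k=1: 0+72250+69·5·78=99160; k=2: 31740+609960+69·92·78=1136844; k=3: 68425+0+69·85·78=525895 → min 99160.
Optimal parenthesization: (M1((M2M3)M4)) with cost 99160.

99160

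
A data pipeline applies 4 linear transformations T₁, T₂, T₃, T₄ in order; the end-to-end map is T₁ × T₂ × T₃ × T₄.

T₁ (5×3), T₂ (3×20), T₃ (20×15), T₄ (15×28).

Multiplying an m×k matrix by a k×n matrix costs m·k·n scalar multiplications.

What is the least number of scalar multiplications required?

2580

Adjacent pairs: T₁T₂ = 5·3·20 = 300; T₂T₃ = 3·20·15 = 900; T₃T₄ = 20·15·28 = 8400.
Length 3: T₁..T₃: k=1: 0+900+5·3·15=1125; k=2: 300+0+5·20·15=1800 → min 1125 | T₂..T₄: k=2: 0+8400+3·20·28=10080; k=3: 900+0+3·15·28=2160 → min 2160.
Length 4: T₁..T₄: k=1: 0+2160+5·3·28=2580; k=2: 300+8400+5·20·28=11500; k=3: 1125+0+5·15·28=3225 → min 2580.
Optimal order: (T₁ × ((T₂ × T₃) × T₄)) with cost 2580.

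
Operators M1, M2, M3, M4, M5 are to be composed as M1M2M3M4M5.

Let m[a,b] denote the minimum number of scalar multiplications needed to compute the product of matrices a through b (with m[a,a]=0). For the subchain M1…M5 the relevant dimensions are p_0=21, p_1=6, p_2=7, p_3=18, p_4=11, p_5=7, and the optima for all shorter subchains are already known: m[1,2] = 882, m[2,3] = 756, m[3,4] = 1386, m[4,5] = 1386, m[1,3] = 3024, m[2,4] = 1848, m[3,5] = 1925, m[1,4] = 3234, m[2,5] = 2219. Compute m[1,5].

3101

m[1,5] = min over k∈[1,4] of m[1,k]+m[k+1,5]+p_{0}·p_k·p_{5}.
k=1: 0 + 2219 + 21·6·7 = 3101; k=2: 882 + 1925 + 21·7·7 = 3836; k=3: 3024 + 1386 + 21·18·7 = 7056; k=4: 3234 + 0 + 21·11·7 = 4851.
Minimum: 3101 at k=1.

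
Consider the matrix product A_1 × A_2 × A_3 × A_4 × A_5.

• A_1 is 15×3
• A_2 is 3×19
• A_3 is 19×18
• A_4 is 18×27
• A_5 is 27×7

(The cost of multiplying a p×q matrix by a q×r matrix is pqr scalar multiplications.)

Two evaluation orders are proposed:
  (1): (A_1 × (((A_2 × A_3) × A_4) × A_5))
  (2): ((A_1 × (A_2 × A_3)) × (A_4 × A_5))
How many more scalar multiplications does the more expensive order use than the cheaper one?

3762

Order (1) = (A_1 × (((A_2 × A_3) × A_4) × A_5)): (A_2 × A_3): 3×19 by 19×18 → 3×18, cost 3·19·18 = 1026; ((A_2 × A_3) × A_4): 3×18 by 18×27 → 3×27, cost 3·18·27 = 1458; cumulative 2484; (((A_2 × A_3) × A_4) × A_5): 3×27 by 27×7 → 3×7, cost 3·27·7 = 567; cumulative 3051; (A_1 × (((A_2 × A_3) × A_4) × A_5)): 15×3 by 3×7 → 15×7, cost 15·3·7 = 315; cumulative 3366. Total 3366.
Order (2) = ((A_1 × (A_2 × A_3)) × (A_4 × A_5)): (A_2 × A_3): 3×19 by 19×18 → 3×18, cost 3·19·18 = 1026; (A_1 × (A_2 × A_3)): 15×3 by 3×18 → 15×18, cost 15·3·18 = 810; cumulative 1836; (A_4 × A_5): 18×27 by 27×7 → 18×7, cost 18·27·7 = 3402; ((A_1 × (A_2 × A_3)) × (A_4 × A_5)): 15×18 by 18×7 → 15×7, cost 15·18·7 = 1890; cumulative 7128. Total 7128.
Difference: |3366 − 7128| = 3762.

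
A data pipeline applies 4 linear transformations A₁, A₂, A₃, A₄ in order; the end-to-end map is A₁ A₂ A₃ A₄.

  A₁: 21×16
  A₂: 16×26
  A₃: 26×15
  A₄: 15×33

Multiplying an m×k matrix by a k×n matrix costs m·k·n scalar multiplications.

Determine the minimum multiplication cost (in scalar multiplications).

21675

Adjacent pairs: A₁A₂ = 21·16·26 = 8736; A₂A₃ = 16·26·15 = 6240; A₃A₄ = 26·15·33 = 12870.
Length 3: A₁..A₃: k=1: 0+6240+21·16·15=11280; k=2: 8736+0+21·26·15=16926 → min 11280 | A₂..A₄: k=2: 0+12870+16·26·33=26598; k=3: 6240+0+16·15·33=14160 → min 14160.
Length 4: A₁..A₄: k=1: 0+14160+21·16·33=25248; k=2: 8736+12870+21·26·33=39624; k=3: 11280+0+21·15·33=21675 → min 21675.
Optimal order: ((A₁ (A₂ A₃)) A₄) with cost 21675.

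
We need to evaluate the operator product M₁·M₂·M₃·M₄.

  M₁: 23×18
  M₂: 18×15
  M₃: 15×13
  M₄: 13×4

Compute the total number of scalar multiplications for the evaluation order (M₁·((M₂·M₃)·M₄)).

(M₂·M₃): 18×15 by 15×13 → 18×13, cost 18·15·13 = 3510
((M₂·M₃)·M₄): 18×13 by 13×4 → 18×4, cost 18·13·4 = 936; cumulative 4446
(M₁·((M₂·M₃)·M₄)): 23×18 by 18×4 → 23×4, cost 23·18·4 = 1656; cumulative 6102
Total: 6102 scalar multiplications.

6102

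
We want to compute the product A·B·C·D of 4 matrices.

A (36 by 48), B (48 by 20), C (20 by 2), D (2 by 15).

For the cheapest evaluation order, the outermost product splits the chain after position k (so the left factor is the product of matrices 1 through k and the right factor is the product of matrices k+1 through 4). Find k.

3

Adjacent pairs: AB = 36·48·20 = 34560; BC = 48·20·2 = 1920; CD = 20·2·15 = 600.
Length 3: A..C: k=1: 0+1920+36·48·2=5376; k=2: 34560+0+36·20·2=36000 → min 5376 | B..D: k=2: 0+600+48·20·15=15000; k=3: 1920+0+48·2·15=3360 → min 3360.
Top-level splits: k=1: (A..A)·(B..D) → 0+3360+36·48·15 = 29280; k=2: (A..B)·(C..D) → 34560+600+36·20·15 = 45960; k=3: (A..C)·(D..D) → 5376+0+36·2·15 = 6456.
Best split is after C, i.e. k = 3.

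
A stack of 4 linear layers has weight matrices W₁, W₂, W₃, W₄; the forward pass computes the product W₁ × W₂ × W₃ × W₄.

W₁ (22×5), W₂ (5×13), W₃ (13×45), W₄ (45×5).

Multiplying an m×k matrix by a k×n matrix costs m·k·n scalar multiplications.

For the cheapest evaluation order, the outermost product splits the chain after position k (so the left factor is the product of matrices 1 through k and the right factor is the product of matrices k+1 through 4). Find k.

1

Adjacent pairs: W₁W₂ = 22·5·13 = 1430; W₂W₃ = 5·13·45 = 2925; W₃W₄ = 13·45·5 = 2925.
Length 3: W₁..W₃: k=1: 0+2925+22·5·45=7875; k=2: 1430+0+22·13·45=14300 → min 7875 | W₂..W₄: k=2: 0+2925+5·13·5=3250; k=3: 2925+0+5·45·5=4050 → min 3250.
Top-level splits: k=1: (W₁..W₁)·(W₂..W₄) → 0+3250+22·5·5 = 3800; k=2: (W₁..W₂)·(W₃..W₄) → 1430+2925+22·13·5 = 5785; k=3: (W₁..W₃)·(W₄..W₄) → 7875+0+22·45·5 = 12825.
Best split is after W₁, i.e. k = 1.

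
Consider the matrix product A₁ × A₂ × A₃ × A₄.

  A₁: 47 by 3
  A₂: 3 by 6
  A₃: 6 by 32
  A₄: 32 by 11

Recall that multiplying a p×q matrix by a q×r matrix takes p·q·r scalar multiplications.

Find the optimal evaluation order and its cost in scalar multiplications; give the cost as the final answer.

Adjacent pairs: A₁A₂ = 47·3·6 = 846; A₂A₃ = 3·6·32 = 576; A₃A₄ = 6·32·11 = 2112.
Length 3: A₁..A₃: k=1: 0+576+47·3·32=5088; k=2: 846+0+47·6·32=9870 → min 5088 | A₂..A₄: k=2: 0+2112+3·6·11=2310; k=3: 576+0+3·32·11=1632 → min 1632.
Length 4: A₁..A₄: k=1: 0+1632+47·3·11=3183; k=2: 846+2112+47·6·11=6060; k=3: 5088+0+47·32·11=21632 → min 3183.
Optimal parenthesization: (A₁ × ((A₂ × A₃) × A₄)) with cost 3183.

3183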